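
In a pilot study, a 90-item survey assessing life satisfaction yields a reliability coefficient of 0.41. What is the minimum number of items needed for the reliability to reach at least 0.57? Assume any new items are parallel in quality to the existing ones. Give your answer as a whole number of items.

172

n = 0.57(1 − 0.41) / [0.41(1 − 0.57)]
  = 0.3363 / 0.1763 = 1.9075
1.9075 × 90 = 171.68 → 172 items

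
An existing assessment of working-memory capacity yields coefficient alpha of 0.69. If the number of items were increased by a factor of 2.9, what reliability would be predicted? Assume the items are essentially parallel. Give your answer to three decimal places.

0.866

r_new = (2.9 × 0.69) / (1 + (2.9 − 1) × 0.69)
r_new = 2.0010 / 2.3110 ≈ 0.8659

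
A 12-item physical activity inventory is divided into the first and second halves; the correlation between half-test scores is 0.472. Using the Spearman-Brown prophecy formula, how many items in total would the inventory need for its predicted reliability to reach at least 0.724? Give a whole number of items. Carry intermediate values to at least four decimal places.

18

r_full = 2(0.472)/(1 + 0.472) = 0.6413
n = r_tgt(1 − r_full) / [r_full(1 − r_tgt)] = 0.724 × 0.3587 / (0.6413 × 0.276) ≈ 1.4672
Required items = 1.4672 × 12 = 17.61, so 18 items.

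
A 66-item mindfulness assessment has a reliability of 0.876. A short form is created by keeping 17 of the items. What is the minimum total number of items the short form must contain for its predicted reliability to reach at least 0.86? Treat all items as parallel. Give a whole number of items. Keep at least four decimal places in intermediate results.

58

First, r for the 17-item form: n = 17/66 = 0.2576, so r_17 = 0.2576·0.876/(1 + (0.2576 − 1)·0.876) = 0.6454
Length factor from the short form to reach 0.86: n' = 0.86(1 − 0.6454) / [0.6454(1 − 0.86)] ≈ 3.3750
Total items = 3.3750 × 17 = 57.38, rounded up to 58.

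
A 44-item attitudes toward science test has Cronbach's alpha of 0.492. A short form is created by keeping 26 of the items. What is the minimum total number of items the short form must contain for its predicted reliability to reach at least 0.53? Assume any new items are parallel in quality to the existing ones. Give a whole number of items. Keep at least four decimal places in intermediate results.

Short-form reliability: n = 26/44 = 0.5909; r_26 = n·r/(1+(n−1)r) ≈ 0.3640
Then solve for n' with r_old = 0.3640, r_target = 0.53: n' = 0.53(1 − 0.3640)/[0.3640(1 − 0.53)] = 1.9703
Items = 1.9703 × 26 ≈ 51.23 → 52

52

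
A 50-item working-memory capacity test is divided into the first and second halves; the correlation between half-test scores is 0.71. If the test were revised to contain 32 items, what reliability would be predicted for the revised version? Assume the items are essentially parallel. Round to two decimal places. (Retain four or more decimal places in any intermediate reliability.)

0.76

First correct the split-half correlation to full-test reliability: r_full = 2 × 0.71 / (1 + 0.71) ≈ 0.8304
Then adjust to 32 items: n = 32/50 = 0.6400
r_new = n·r_full / (1 + (n − 1)·r_full) = 0.5315 / 0.7011 ≈ 0.7581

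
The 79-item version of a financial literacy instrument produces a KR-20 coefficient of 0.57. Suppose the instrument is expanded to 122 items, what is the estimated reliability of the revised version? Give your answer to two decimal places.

Length ratio n = 122/79 = 1.5443
Spearman-Brown: r_new = n·r / (1 + (n − 1)·r)
r_new = 1.5443·0.57 / [1 + (1.5443 − 1)·0.57]
r_new = 0.8803 / 1.3103 ≈ 0.6718

0.67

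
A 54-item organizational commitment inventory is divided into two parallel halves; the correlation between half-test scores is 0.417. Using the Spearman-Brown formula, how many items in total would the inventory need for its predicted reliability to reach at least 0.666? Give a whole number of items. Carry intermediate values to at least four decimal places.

76

Corrected full-test reliability: r_full = 2 × 0.417 / (1 + 0.417) ≈ 0.5886
Solve Spearman-Brown for n: n = 0.666(1 − 0.5886) / [0.5886(1 − 0.666)] = 1.3937
Items = 1.3937 × 54 ≈ 75.26 → 76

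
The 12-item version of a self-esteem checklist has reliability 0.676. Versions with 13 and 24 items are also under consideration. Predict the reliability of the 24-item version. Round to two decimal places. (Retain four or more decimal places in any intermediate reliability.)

Only the ratio of lengths matters: n = 24/12 = 2.0000
r_{24} = n·r / (1 + (n − 1)·r) = 1.3520 / 1.6760 ≈ 0.8067

0.81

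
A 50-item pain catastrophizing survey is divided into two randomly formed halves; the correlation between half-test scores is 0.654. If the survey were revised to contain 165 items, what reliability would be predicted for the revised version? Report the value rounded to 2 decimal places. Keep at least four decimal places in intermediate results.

0.93

Full-test reliability from the split-half r: r_full = 2(0.654)/(1 + 0.654) = 0.7908
Then adjust to 165 items: n = 165/50 = 3.3000
r_new = n·r_full / (1 + (n − 1)·r_full) = 2.6096 / 2.8188 ≈ 0.9258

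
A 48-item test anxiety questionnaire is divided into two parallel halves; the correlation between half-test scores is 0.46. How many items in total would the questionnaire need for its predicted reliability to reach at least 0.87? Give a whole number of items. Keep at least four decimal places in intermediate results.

189

r_full = 2(0.46)/(1 + 0.46) = 0.6301
Solve Spearman-Brown for n: n = 0.87(1 − 0.6301) / [0.6301(1 − 0.87)] = 3.9287
Required items = 3.9287 × 48 = 188.58, so 189 items.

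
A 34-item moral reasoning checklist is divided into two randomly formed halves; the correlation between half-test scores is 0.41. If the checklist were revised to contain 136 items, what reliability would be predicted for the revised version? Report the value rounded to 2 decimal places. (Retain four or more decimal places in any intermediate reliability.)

First correct the split-half correlation to full-test reliability: r_full = 2 × 0.41 / (1 + 0.41) ≈ 0.5816
Then adjust to 136 items: n = 136/34 = 4.0000
r_new = n·r_full / (1 + (n − 1)·r_full) = 2.3264 / 2.7448 ≈ 0.8476

0.85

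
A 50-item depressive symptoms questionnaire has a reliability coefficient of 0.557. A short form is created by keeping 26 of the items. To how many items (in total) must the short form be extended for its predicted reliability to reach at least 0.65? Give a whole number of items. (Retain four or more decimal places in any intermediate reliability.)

Short-form reliability: n = 26/50 = 0.5200; r_26 = n·r/(1+(n−1)r) ≈ 0.3953
Then solve for n' with r_old = 0.3953, r_target = 0.65: n' = 0.65(1 − 0.3953)/[0.3953(1 − 0.65)] = 2.8409
Items = 2.8409 × 26 ≈ 73.86 → 74

74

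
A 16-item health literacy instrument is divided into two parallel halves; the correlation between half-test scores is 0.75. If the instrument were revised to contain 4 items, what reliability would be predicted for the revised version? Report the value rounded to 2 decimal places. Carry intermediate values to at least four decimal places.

Full-test reliability from the split-half r: r_full = 2(0.75)/(1 + 0.75) = 0.8571
Then adjust to 4 items: n = 4/16 = 0.2500
r_new = n·r_full / (1 + (n − 1)·r_full) = 0.2143 / 0.3572 ≈ 0.5999

0.60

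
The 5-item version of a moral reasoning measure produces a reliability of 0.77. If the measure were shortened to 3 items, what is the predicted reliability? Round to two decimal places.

n = 3/5 = 0.6
r_new = 0.6·0.77 / [1 + (0.6 − 1)·0.77]
     = 0.4620 / 0.6920 = 0.6676

0.67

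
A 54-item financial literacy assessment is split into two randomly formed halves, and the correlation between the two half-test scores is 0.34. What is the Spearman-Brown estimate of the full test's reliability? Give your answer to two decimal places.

Apply the Spearman-Brown correction with n = 2:
r_full = 2r_hh / (1 + r_hh) = 2 × 0.34 / (1 + 0.34)
       = 0.6800 / 1.3400 = 0.5075

0.51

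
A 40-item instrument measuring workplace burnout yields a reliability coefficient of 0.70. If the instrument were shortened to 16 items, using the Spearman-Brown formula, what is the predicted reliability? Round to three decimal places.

n = 16/40 = 0.4
Apply the Spearman-Brown prophecy formula, r' = nr / [1 + (n − 1)r]:
r_new = (0.4 × 0.70) / (1 + (0.4 − 1) × 0.70)
r_new = 0.2800 / 0.5800 ≈ 0.4828

0.483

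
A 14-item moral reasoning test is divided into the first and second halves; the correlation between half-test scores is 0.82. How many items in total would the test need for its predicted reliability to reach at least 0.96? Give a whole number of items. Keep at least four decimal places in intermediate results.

r_full = 2(0.82)/(1 + 0.82) = 0.9011
n = r_tgt(1 − r_full) / [r_full(1 − r_tgt)] = 0.96 × 0.0989 / (0.9011 × 0.04) ≈ 2.6341
Items = 2.6341 × 14 ≈ 36.88 → 37

37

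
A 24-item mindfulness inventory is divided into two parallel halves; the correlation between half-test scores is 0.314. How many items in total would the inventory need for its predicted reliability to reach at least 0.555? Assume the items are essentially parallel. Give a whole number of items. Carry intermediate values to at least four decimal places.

33

r_full = 2(0.314)/(1 + 0.314) = 0.4779
n = r_tgt(1 − r_full) / [r_full(1 − r_tgt)] = 0.555 × 0.5221 / (0.4779 × 0.445) ≈ 1.3625
Required items = 1.3625 × 24 = 32.70, so 33 items.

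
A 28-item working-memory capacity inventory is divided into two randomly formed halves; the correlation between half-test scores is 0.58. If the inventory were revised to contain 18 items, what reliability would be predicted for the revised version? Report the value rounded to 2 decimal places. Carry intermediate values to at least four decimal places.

Full-test reliability from the split-half r: r_full = 2(0.58)/(1 + 0.58) = 0.7342
Length factor from 28 to 18 items: n = 18/28 = 0.6429
r_new = n·r_full / (1 + (n − 1)·r_full) = 0.4720 / 0.7378 ≈ 0.6397

0.64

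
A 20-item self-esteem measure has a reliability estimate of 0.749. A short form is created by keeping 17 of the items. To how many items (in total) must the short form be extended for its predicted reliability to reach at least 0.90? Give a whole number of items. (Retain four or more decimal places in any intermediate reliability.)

First, r for the 17-item form: n = 17/20 = 0.8500, so r_17 = 0.8500·0.749/(1 + (0.8500 − 1)·0.749) = 0.7172
Then solve for n' with r_old = 0.7172, r_target = 0.90: n' = 0.90(1 − 0.7172)/[0.7172(1 − 0.90)] = 3.5488
Items = 3.5488 × 17 ≈ 60.33 → 61

61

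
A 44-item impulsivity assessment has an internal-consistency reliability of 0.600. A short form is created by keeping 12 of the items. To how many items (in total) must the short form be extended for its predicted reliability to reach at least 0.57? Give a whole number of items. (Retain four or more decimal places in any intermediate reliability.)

39

First, r for the 12-item form: n = 12/44 = 0.2727, so r_12 = 0.2727·0.600/(1 + (0.2727 − 1)·0.600) = 0.2903
Length factor from the short form to reach 0.57: n' = 0.57(1 − 0.2903) / [0.2903(1 − 0.57)] ≈ 3.2407
Total items = 3.2407 × 12 = 38.89, rounded up to 39.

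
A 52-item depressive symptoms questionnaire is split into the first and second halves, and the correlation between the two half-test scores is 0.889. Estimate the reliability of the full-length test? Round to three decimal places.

Each half is half the length of the full test, so the full test is n = 2 times a half.
r_full = 2(0.889) / (1 + 0.889)
       = 1.7780 / 1.8890 = 0.9412

0.941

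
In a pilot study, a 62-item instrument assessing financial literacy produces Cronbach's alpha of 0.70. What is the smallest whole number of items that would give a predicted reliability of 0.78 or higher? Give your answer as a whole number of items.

n = 0.78(1 − 0.70) / [0.70(1 − 0.78)]
  = 0.2340 / 0.1540 = 1.5195
Items needed = n × 62 = 1.5195 × 62 ≈ 94.21 → round up to 95

95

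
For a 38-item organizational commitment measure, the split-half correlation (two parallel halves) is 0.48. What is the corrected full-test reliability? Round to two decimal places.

0.65

Each half is half the length of the full test, so the full test is n = 2 times a half.
r_full = 2r_hh / (1 + r_hh) = 2 × 0.48 / (1 + 0.48)
r_full = 0.9600 / 1.4800 ≈ 0.6486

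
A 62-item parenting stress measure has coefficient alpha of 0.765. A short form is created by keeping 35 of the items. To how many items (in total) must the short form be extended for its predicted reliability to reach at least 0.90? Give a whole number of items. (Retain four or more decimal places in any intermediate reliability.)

Short-form reliability: n = 35/62 = 0.5645; r_35 = n·r/(1+(n−1)r) ≈ 0.6476
Length factor from the short form to reach 0.90: n' = 0.90(1 − 0.6476) / [0.6476(1 − 0.90)] ≈ 4.8975
Total items = 4.8975 × 35 = 171.41, rounded up to 172.

172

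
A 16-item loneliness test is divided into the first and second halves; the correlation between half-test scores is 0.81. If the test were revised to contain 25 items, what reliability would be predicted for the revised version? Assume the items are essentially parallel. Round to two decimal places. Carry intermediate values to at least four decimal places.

First correct the split-half correlation to full-test reliability: r_full = 2 × 0.81 / (1 + 0.81) ≈ 0.8950
Length factor from 16 to 25 items: n = 25/16 = 1.5625
r_new = n·r_full / (1 + (n − 1)·r_full) = 1.3984 / 1.5034 ≈ 0.9302

0.93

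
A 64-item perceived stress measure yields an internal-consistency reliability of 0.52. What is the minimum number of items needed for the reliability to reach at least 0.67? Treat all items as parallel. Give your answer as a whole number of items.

120

n = 0.67 × (1 − 0.52) / [ 0.52 × (1 − 0.67) ]
n = 0.3216 / 0.1716 ≈ 1.8741
1.8741 × 64 = 119.94 → 120 items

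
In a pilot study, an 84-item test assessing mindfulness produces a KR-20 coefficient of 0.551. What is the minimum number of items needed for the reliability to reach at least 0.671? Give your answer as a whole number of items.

Spearman-Brown solved for the length factor n:
n = r*(1 − r) / [ r (1 − r*) ]
n = 0.671(1 − 0.551) / [0.551(1 − 0.671)]
n = 0.301279 / 0.181279 ≈ 1.6620
1.6620 × 84 = 139.61 → 140 items

140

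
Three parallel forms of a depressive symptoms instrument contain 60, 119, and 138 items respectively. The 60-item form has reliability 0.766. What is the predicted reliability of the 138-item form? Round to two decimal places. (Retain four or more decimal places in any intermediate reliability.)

0.88

Only the ratio of lengths matters: n = 138/60 = 2.3000
r_{138} = n·r / (1 + (n − 1)·r) = 1.7618 / 1.9958 ≈ 0.8828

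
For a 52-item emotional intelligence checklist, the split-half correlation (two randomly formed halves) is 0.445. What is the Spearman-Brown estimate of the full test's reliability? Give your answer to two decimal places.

r_full = 2r_hh / (1 + r_hh) = 2 × 0.445 / (1 + 0.445)
       = 0.8900 / 1.4450 = 0.6159

0.62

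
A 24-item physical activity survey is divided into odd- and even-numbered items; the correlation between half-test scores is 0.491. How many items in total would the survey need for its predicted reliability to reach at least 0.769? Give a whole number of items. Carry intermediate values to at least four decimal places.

r_full = 2(0.491)/(1 + 0.491) = 0.6586
Solve Spearman-Brown for n: n = 0.769(1 − 0.6586) / [0.6586(1 − 0.769)] = 1.7257
Required items = 1.7257 × 24 = 41.42, so 42 items.

42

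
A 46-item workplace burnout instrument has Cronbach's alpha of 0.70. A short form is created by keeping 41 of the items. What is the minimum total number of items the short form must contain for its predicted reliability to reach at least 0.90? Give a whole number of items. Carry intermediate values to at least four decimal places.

178

First, r for the 41-item form: n = 41/46 = 0.8913, so r_41 = 0.8913·0.70/(1 + (0.8913 − 1)·0.70) = 0.6753
Length factor from the short form to reach 0.90: n' = 0.90(1 − 0.6753) / [0.6753(1 − 0.90)] ≈ 4.3274
Items = 4.3274 × 41 ≈ 177.42 → 178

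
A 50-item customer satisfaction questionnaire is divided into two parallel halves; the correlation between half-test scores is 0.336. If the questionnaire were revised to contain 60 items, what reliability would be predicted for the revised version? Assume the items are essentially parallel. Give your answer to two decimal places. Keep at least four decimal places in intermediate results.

0.55

Full-test reliability from the split-half r: r_full = 2(0.336)/(1 + 0.336) = 0.5030
Then adjust to 60 items: n = 60/50 = 1.2000
r_new = n·r_full / (1 + (n − 1)·r_full) = 0.6036 / 1.1006 ≈ 0.5484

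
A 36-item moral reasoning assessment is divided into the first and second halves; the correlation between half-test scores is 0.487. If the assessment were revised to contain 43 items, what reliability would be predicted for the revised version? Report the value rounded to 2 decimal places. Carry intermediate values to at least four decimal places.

0.69

First correct the split-half correlation to full-test reliability: r_full = 2 × 0.487 / (1 + 0.487) ≈ 0.6550
Length factor from 36 to 43 items: n = 43/36 = 1.1944
r_new = n·r_full / (1 + (n − 1)·r_full) = 0.7823 / 1.1273 ≈ 0.6940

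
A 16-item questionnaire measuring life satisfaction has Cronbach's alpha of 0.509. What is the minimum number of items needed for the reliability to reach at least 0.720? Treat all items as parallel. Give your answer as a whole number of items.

40

n = 0.720 × (1 − 0.509) / [ 0.509 × (1 − 0.720) ]
n = 0.353520 / 0.142520 ≈ 2.4805
So the test needs 2.4805 × 16 ≈ 39.69 items; rounding up, 40.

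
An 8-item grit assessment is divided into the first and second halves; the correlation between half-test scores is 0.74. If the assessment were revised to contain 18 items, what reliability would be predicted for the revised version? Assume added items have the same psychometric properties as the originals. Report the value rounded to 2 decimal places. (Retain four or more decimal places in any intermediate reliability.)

Full-test reliability from the split-half r: r_full = 2(0.74)/(1 + 0.74) = 0.8506
Then adjust to 18 items: n = 18/8 = 2.2500
r_new = n·r_full / (1 + (n − 1)·r_full) = 1.9139 / 2.0633 ≈ 0.9276

0.93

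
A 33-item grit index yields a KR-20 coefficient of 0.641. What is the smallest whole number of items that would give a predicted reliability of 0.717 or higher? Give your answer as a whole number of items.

n = [0.717 × 0.359] / [0.641 × 0.283]
n = 0.257403 / 0.181403 ≈ 1.4190
So the test needs 1.4190 × 33 ≈ 46.83 items; rounding up, 47.

47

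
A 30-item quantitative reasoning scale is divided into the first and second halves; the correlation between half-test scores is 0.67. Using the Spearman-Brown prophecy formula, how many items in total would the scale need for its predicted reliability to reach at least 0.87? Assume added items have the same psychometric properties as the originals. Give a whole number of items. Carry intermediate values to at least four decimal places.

Corrected full-test reliability: r_full = 2 × 0.67 / (1 + 0.67) ≈ 0.8024
Solve Spearman-Brown for n: n = 0.87(1 − 0.8024) / [0.8024(1 − 0.87)] = 1.6481
Items = 1.6481 × 30 ≈ 49.44 → 50

50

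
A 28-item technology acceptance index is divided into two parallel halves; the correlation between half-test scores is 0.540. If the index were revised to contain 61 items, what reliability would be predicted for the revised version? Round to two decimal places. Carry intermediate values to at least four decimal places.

0.84

Full-test reliability from the split-half r: r_full = 2(0.540)/(1 + 0.540) = 0.7013
Then adjust to 61 items: n = 61/28 = 2.1786
r_new = n·r_full / (1 + (n − 1)·r_full) = 1.5279 / 1.8266 ≈ 0.8365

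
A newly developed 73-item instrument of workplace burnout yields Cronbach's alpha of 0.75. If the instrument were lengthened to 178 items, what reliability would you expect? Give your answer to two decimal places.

n = 178/73 = 2.4384
By Spearman-Brown, r_new = n r / (1 + (n − 1) r).
r_new = (2.4384 × 0.75) / (1 + (2.4384 − 1) × 0.75)
     = 1.8288 / 2.0788 = 0.8797

0.88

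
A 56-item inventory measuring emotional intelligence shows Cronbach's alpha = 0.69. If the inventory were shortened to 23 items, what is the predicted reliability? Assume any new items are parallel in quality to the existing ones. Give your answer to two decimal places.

n = 23/56 = 0.4107
By Spearman-Brown, r_new = n r / (1 + (n − 1) r).
r_new = (0.4107 × 0.69) / (1 + (0.4107 − 1) × 0.69)
r_new = 0.2834 / 0.5934 ≈ 0.4776

0.48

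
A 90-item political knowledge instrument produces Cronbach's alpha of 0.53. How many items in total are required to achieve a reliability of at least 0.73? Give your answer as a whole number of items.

Invert Spearman-Brown to solve for n:
n = r_target (1 − r_old) / [ r_old (1 − r_target) ]
n = [0.73 × 0.47] / [0.53 × 0.27]
n = 0.3431 / 0.1431 ≈ 2.3976
Items needed = n × 90 = 2.3976 × 90 ≈ 215.78 → round up to 216

216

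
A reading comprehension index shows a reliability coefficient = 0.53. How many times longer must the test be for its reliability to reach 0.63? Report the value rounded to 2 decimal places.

1.51

Spearman-Brown solved for the length factor n:
n = r*(1 − r) / [ r (1 − r*) ]
n = 0.63(1 − 0.53) / [0.53(1 − 0.63)]
  = 0.2961 / 0.1961 = 1.5099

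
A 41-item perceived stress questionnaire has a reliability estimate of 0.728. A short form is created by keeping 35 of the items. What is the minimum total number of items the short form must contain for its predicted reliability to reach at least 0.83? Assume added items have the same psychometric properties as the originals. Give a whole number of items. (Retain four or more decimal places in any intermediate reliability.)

75

Short-form reliability: n = 35/41 = 0.8537; r_35 = n·r/(1+(n−1)r) ≈ 0.6956
Then solve for n' with r_old = 0.6956, r_target = 0.83: n' = 0.83(1 − 0.6956)/[0.6956(1 − 0.83)] = 2.1366
Items = 2.1366 × 35 ≈ 74.78 → 75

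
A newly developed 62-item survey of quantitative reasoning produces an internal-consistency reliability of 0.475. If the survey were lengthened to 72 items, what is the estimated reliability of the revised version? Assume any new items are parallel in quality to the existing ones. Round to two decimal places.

0.51

The new length is 72/62 = 1.1613 times the old.
r_new = (1.1613 × 0.475) / (1 + (1.1613 − 1) × 0.475)
r_new = 0.5516 / 1.0766 ≈ 0.5124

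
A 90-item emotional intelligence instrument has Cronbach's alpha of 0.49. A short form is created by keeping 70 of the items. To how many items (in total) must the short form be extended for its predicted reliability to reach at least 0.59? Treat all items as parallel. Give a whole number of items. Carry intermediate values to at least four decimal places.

135

First, r for the 70-item form: n = 70/90 = 0.7778, so r_70 = 0.7778·0.49/(1 + (0.7778 − 1)·0.49) = 0.4277
Then solve for n' with r_old = 0.4277, r_target = 0.59: n' = 0.59(1 − 0.4277)/[0.4277(1 − 0.59)] = 1.9255
Total items = 1.9255 × 70 = 134.78, rounded up to 135.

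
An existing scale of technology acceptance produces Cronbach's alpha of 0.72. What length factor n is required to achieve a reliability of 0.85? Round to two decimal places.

2.20

Rearranging the Spearman-Brown formula for n,
n = r_target (1 − r_old) / [ r_old (1 − r_target) ]
n = 0.85(1 − 0.72) / [0.72(1 − 0.85)]
  = 0.2380 / 0.1080 = 2.2037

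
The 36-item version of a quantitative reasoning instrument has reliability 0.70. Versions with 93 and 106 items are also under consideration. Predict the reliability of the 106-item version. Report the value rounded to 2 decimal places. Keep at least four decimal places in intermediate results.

0.87

Only the ratio of lengths matters: n = 106/36 = 2.9444
r_{106} = n·r / (1 + (n − 1)·r) = 2.0611 / 2.3611 ≈ 0.8729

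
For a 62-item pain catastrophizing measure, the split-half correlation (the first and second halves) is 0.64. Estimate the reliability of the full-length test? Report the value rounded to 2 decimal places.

r_full = 2(0.64) / (1 + 0.64)
r_full = 1.2800 / 1.6400 ≈ 0.7805

0.78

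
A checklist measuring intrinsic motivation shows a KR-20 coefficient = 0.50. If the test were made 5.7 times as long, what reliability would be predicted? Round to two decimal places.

Apply the Spearman-Brown prophecy formula, r' = nr / [1 + (n − 1)r]:
r_new = (5.7 × 0.50) / (1 + (5.7 − 1) × 0.50)
     = 2.8500 / 3.3500 = 0.8507

0.85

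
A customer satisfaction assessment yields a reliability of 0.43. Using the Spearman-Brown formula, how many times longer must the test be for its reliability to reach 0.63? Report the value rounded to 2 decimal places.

2.26

n = 0.63(1 − 0.43) / [0.43(1 − 0.63)]
  = 0.3591 / 0.1591 = 2.2571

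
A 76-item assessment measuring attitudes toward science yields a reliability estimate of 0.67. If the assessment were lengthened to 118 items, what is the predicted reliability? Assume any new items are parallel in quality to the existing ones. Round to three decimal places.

n = 118/76 = 1.5526
Apply the Spearman-Brown prophecy formula, r' = nr / [1 + (n − 1)r]:
r_new = (1.5526 × 0.67) / (1 + (1.5526 − 1) × 0.67)
     = 1.0402 / 1.3702 = 0.7592

0.759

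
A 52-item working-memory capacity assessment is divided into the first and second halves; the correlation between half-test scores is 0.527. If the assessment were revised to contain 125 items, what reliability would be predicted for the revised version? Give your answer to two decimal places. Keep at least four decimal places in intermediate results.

0.84

First correct the split-half correlation to full-test reliability: r_full = 2 × 0.527 / (1 + 0.527) ≈ 0.6902
Then adjust to 125 items: n = 125/52 = 2.4038
r_new = n·r_full / (1 + (n − 1)·r_full) = 1.6591 / 1.9689 ≈ 0.8427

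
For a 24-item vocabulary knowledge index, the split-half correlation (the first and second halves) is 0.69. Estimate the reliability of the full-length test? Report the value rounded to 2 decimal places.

0.82

Apply the Spearman-Brown correction with n = 2:
r_full = 2(0.69) / (1 + 0.69)
       = 1.3800 / 1.6900 = 0.8166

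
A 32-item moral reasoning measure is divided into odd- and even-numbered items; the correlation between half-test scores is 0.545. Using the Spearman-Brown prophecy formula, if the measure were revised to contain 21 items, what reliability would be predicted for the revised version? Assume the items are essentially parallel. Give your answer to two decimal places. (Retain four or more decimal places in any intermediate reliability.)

First correct the split-half correlation to full-test reliability: r_full = 2 × 0.545 / (1 + 0.545) ≈ 0.7055
Then adjust to 21 items: n = 21/32 = 0.6562
r_new = n·r_full / (1 + (n − 1)·r_full) = 0.4629 / 0.7574 ≈ 0.6112

0.61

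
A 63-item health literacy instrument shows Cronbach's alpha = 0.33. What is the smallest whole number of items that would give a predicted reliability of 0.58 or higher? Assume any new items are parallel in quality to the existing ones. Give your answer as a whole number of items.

Invert Spearman-Brown to solve for n:
n = r_target (1 − r_old) / [ r_old (1 − r_target) ]
n = 0.58 × (1 − 0.33) / [ 0.33 × (1 − 0.58) ]
  = 0.3886 / 0.1386 = 2.8038
So the test needs 2.8038 × 63 ≈ 176.64 items; rounding up, 177.

177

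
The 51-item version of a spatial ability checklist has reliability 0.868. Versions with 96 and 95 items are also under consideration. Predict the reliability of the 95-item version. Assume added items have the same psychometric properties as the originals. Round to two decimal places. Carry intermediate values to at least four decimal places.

Only the ratio of lengths matters: n = 95/51 = 1.8627
r_{95} = n·r / (1 + (n − 1)·r) = 1.6168 / 1.7488 ≈ 0.9245

0.92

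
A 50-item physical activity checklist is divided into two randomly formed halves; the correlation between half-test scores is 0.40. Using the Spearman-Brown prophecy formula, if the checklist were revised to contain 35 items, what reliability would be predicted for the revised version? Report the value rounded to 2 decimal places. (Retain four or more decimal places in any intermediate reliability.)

0.48

First correct the split-half correlation to full-test reliability: r_full = 2 × 0.40 / (1 + 0.40) ≈ 0.5714
Then adjust to 35 items: n = 35/50 = 0.7000
r_new = n·r_full / (1 + (n − 1)·r_full) = 0.4000 / 0.8286 ≈ 0.4827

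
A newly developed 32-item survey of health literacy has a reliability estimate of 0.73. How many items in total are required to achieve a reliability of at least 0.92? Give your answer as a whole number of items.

137

n = 0.92 × (1 − 0.73) / [ 0.73 × (1 − 0.92) ]
n = 0.2484 / 0.0584 ≈ 4.2534
Items needed = n × 32 = 4.2534 × 32 ≈ 136.11 → round up to 137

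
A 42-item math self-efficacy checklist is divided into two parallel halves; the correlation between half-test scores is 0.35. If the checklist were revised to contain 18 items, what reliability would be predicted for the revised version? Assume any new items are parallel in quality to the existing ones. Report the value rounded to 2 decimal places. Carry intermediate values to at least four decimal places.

0.32

Spearman-Brown correction (n = 2): r_full = 2·0.35/(1 + 0.35) = 0.5185
Then adjust to 18 items: n = 18/42 = 0.4286
r_new = n·r_full / (1 + (n − 1)·r_full) = 0.2222 / 0.7037 ≈ 0.3158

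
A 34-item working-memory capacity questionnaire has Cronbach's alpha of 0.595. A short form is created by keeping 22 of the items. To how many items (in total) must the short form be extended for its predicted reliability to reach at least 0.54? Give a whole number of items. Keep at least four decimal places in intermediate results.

Short-form reliability: n = 22/34 = 0.6471; r_22 = n·r/(1+(n−1)r) ≈ 0.4874
Then solve for n' with r_old = 0.4874, r_target = 0.54: n' = 0.54(1 − 0.4874)/[0.4874(1 − 0.54)] = 1.2346
Items = 1.2346 × 22 ≈ 27.16 → 28

28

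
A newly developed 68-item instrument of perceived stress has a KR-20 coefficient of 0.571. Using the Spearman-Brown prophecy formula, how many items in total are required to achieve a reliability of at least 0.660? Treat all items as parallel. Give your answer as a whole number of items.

100

Invert Spearman-Brown to solve for n:
n = r*(1 − r) / [ r (1 − r*) ]
n = 0.660(1 − 0.571) / [0.571(1 − 0.660)]
  = 0.283140 / 0.194140 = 1.4584
1.4584 × 68 = 99.17 → 100 items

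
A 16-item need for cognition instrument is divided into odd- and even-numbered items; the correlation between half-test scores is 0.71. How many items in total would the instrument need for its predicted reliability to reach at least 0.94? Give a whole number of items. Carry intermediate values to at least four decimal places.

Corrected full-test reliability: r_full = 2 × 0.71 / (1 + 0.71) ≈ 0.8304
n = r_tgt(1 − r_full) / [r_full(1 − r_tgt)] = 0.94 × 0.1696 / (0.8304 × 0.06) ≈ 3.1997
Items = 3.1997 × 16 ≈ 51.20 → 52

52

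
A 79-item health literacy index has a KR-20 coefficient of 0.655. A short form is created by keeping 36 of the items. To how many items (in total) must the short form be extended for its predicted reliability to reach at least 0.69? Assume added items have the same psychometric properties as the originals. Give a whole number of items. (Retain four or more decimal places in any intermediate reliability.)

First, r for the 36-item form: n = 36/79 = 0.4557, so r_36 = 0.4557·0.655/(1 + (0.4557 − 1)·0.655) = 0.4639
Then solve for n' with r_old = 0.4639, r_target = 0.69: n' = 0.69(1 − 0.4639)/[0.4639(1 − 0.69)] = 2.5722
Total items = 2.5722 × 36 = 92.60, rounded up to 93.

93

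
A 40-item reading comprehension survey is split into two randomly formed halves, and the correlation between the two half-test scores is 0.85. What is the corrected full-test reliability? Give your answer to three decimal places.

The full test is twice the length of either half (n = 2).
r_full = 2r_hh / (1 + r_hh) = 2 × 0.85 / (1 + 0.85)
r_full = 1.7000 / 1.8500 ≈ 0.9189

0.919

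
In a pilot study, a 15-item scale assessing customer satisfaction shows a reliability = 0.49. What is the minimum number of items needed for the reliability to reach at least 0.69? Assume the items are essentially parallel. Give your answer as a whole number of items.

35

Spearman-Brown solved for the length factor n:
n = r*(1 − r) / [ r (1 − r*) ]
n = 0.69 × (1 − 0.49) / [ 0.49 × (1 − 0.69) ]
  = 0.3519 / 0.1519 = 2.3167
Items needed = n × 15 = 2.3167 × 15 ≈ 34.75 → round up to 35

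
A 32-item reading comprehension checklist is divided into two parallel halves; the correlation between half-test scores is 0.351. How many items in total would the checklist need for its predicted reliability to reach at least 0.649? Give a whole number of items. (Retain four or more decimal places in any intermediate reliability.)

r_full = 2(0.351)/(1 + 0.351) = 0.5196
n = r_tgt(1 − r_full) / [r_full(1 − r_tgt)] = 0.649 × 0.4804 / (0.5196 × 0.351) ≈ 1.7095
Required items = 1.7095 × 32 = 54.70, so 55 items.

55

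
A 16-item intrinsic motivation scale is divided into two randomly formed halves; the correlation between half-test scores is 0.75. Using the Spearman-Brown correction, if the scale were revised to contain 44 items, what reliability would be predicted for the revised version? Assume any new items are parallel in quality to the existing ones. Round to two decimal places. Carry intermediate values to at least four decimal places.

Spearman-Brown correction (n = 2): r_full = 2·0.75/(1 + 0.75) = 0.8571
Length factor from 16 to 44 items: n = 44/16 = 2.7500
r_new = n·r_full / (1 + (n − 1)·r_full) = 2.3570 / 2.4999 ≈ 0.9428

0.94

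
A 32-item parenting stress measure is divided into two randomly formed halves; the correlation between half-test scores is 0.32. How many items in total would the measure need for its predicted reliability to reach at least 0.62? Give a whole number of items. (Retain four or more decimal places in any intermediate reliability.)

56

r_full = 2(0.32)/(1 + 0.32) = 0.4848
Solve Spearman-Brown for n: n = 0.62(1 − 0.4848) / [0.4848(1 − 0.62)] = 1.7339
Items = 1.7339 × 32 ≈ 55.48 → 56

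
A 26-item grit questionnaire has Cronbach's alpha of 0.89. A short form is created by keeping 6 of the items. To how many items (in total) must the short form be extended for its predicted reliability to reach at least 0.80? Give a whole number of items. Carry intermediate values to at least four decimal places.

13

Short-form reliability: n = 6/26 = 0.2308; r_6 = n·r/(1+(n−1)r) ≈ 0.6512
Then solve for n' with r_old = 0.6512, r_target = 0.80: n' = 0.80(1 − 0.6512)/[0.6512(1 − 0.80)] = 2.1425
Total items = 2.1425 × 6 = 12.86, rounded up to 13.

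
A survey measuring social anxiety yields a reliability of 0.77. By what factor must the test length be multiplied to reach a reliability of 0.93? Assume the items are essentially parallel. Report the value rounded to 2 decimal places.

3.97

Spearman-Brown solved for the length factor n:
n = r_target (1 − r_old) / [ r_old (1 − r_target) ]
n = 0.93(1 − 0.77) / [0.77(1 − 0.93)]
  = 0.2139 / 0.0539 = 3.9685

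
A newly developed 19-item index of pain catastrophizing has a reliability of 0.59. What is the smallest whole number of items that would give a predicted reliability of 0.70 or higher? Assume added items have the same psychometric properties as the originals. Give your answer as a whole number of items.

Spearman-Brown solved for the length factor n:
n = r*(1 − r) / [ r (1 − r*) ]
n = 0.70 × (1 − 0.59) / [ 0.59 × (1 − 0.70) ]
  = 0.2870 / 0.1770 = 1.6215
So the test needs 1.6215 × 19 ≈ 30.81 items; rounding up, 31.

31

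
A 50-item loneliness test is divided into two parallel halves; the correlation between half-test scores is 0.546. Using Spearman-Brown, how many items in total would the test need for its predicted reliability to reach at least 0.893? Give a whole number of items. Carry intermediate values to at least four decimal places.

174

Corrected full-test reliability: r_full = 2 × 0.546 / (1 + 0.546) ≈ 0.7063
n = r_tgt(1 − r_full) / [r_full(1 − r_tgt)] = 0.893 × 0.2937 / (0.7063 × 0.107) ≈ 3.4704
Required items = 3.4704 × 50 = 173.52, so 174 items.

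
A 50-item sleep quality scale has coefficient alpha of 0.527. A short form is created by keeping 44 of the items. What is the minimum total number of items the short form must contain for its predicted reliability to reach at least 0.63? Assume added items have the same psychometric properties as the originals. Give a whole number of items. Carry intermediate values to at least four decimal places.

77

First, r for the 44-item form: n = 44/50 = 0.8800, so r_44 = 0.8800·0.527/(1 + (0.8800 − 1)·0.527) = 0.4951
Then solve for n' with r_old = 0.4951, r_target = 0.63: n' = 0.63(1 − 0.4951)/[0.4951(1 − 0.63)] = 1.7364
Items = 1.7364 × 44 ≈ 76.40 → 77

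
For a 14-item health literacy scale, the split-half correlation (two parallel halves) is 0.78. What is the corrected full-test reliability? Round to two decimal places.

0.88

r_full = 2r_hh / (1 + r_hh) = 2 × 0.78 / (1 + 0.78)
r_full = 1.5600 / 1.7800 ≈ 0.8764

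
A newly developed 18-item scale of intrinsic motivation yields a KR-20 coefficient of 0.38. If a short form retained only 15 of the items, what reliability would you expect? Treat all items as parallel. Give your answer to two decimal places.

0.34

The new length is 15/18 = 0.8333 times the old.
Apply the Spearman-Brown prophecy formula, r' = nr / [1 + (n − 1)r]:
r_new = (0.8333 × 0.38) / (1 + (0.8333 − 1) × 0.38)
     = 0.3167 / 0.9367 = 0.3381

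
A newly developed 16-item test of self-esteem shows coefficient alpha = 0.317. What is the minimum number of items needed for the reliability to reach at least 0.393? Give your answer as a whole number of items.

n = [0.393 × 0.683] / [0.317 × 0.607]
  = 0.268419 / 0.192419 = 1.3950
1.3950 × 16 = 22.32 → 23 items

23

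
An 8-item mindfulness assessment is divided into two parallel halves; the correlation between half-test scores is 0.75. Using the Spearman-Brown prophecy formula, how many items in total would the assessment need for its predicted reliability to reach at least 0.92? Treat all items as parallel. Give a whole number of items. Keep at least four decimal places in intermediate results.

16

Corrected full-test reliability: r_full = 2 × 0.75 / (1 + 0.75) ≈ 0.8571
n = r_tgt(1 − r_full) / [r_full(1 − r_tgt)] = 0.92 × 0.1429 / (0.8571 × 0.08) ≈ 1.9173
Required items = 1.9173 × 8 = 15.34, so 16 items.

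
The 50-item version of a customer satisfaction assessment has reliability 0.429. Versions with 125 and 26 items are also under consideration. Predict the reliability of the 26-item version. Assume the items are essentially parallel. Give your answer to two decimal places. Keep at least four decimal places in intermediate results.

Only the ratio of lengths matters: n = 26/50 = 0.5200
r_{26} = n·r / (1 + (n − 1)·r) = 0.2231 / 0.7941 ≈ 0.2809

0.28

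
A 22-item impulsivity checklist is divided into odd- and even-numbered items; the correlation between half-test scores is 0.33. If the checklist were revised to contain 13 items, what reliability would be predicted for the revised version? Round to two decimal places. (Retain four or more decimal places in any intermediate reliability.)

0.37

Spearman-Brown correction (n = 2): r_full = 2·0.33/(1 + 0.33) = 0.4962
Then adjust to 13 items: n = 13/22 = 0.5909
r_new = n·r_full / (1 + (n − 1)·r_full) = 0.2932 / 0.7970 ≈ 0.3679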